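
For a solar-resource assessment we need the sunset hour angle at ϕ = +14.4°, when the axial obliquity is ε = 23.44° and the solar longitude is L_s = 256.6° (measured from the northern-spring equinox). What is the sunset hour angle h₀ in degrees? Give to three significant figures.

Solar declination: sin δ = sin ε · sin L_s = sin 23.44° × sin 256.6° = -0.38696, so δ = -22.765°.
cos h₀ = −tan ϕ · tan δ = −tan(+14.4°) × tan(-22.765°) = 0.1077, so h₀ = 1.4628 rad = 83.81°.

h₀ = 83.8°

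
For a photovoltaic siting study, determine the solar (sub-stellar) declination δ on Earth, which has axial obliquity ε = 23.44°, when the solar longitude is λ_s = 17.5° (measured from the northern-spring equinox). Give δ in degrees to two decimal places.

sin δ = sin ε · sin λ_s = sin 23.44° × sin 17.5° = 0.119617.
δ = arcsin(0.119617) = +6.87°.

δ = +6.87°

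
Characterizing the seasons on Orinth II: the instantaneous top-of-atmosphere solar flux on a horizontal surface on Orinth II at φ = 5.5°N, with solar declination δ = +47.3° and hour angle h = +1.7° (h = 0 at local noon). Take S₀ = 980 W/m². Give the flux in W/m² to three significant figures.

cos θ_z = sin φ sin δ + cos φ cos δ cos h = 0.070438 + 0.674740 = 0.745178.
Flux = S₀ · cos θ_z = 980 × 0.745178 = 730.3 W/m².

730 W/m²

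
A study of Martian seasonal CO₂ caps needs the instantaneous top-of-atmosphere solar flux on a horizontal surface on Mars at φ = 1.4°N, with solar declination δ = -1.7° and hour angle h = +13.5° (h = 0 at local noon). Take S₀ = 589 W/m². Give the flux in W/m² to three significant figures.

572 W/m²

cos θ_z = sin φ sin δ + cos φ cos δ cos h = -0.000725 + 0.971652 = 0.970927.
Flux = S₀ · cos θ_z = 589 × 0.970927 = 571.9 W/m².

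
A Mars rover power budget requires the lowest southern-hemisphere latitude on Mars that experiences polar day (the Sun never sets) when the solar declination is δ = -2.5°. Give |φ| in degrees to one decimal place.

|φ| = 87.5°

Polar day requires cos H₀ = −tan φ tan δ ≤ −1, i.e. tan φ tan δ ≥ 1.
The boundary is |tan φ| · |tan δ| = 1, so |φ| = 90° − |δ| = 90° − 2.5° = 87.5° in the southern hemisphere.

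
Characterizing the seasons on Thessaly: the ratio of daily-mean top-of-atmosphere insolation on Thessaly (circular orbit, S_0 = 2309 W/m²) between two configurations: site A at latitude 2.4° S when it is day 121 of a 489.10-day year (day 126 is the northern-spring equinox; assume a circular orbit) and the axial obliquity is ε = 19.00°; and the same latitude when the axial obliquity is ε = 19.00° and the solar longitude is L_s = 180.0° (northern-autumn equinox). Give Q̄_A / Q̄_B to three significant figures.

Q̄_A / Q̄_B ≈ 1.00

— Configuration A (ϕ=-2.4°):
Solar longitude: L_s = 360° × (121 − 126)/489.10 = -3.680°, i.e. -3.680° + 360° = 356.320°.
sin δ = sin 19.00° × sin 356.320° = -0.02090, so δ = -1.197°.
cos h₀ = −tan(-2.4°) tan(-1.197°) = -0.0009, h₀ = 1.5717 rad.
Bracket: h₀ sin ϕ sin δ + cos ϕ cos δ sin h₀ = 1.5717×-0.04188×-0.02090 + 0.99912×0.99978×1.00000 = 0.001376 + 0.998900 = 1.000276.
Q̄ = (S_0/π) × [bracket] = (2309/π) × 1.000276 = 735.18 W/m².
— Configuration B (ϕ=-2.4°):
Solar declination: sin δ = sin ε · sin L_s = sin 19.00° × sin 180.0° = 0.00000, so δ = +0.000°.
cos h₀ = −tan(-2.4°) tan(+0.000°) = 0.0000, h₀ = 1.5708 rad.
Bracket: h₀ sin ϕ sin δ + cos ϕ cos δ sin h₀ = 1.5708×-0.04188×0.00000 + 0.99912×1.00000×1.00000 = -0.000000 + 0.999120 = 0.999120.
Q̄ = (S_0/π) × [bracket] = (2309/π) × 0.999120 = 734.33 W/m².
Ratio Q̄_A / Q̄_B = 735.18 / 734.33 = 1.001.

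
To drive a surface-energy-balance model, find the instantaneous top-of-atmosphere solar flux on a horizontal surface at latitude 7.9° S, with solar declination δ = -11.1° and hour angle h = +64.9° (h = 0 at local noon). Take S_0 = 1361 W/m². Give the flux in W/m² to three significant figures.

597 W/m²

cos θ_z = sin ϕ sin δ + cos ϕ cos δ cos h = 0.026461 + 0.412313 = 0.438774.
Flux = S_0 · cos θ_z = 1361 × 0.438774 = 597.2 W/m².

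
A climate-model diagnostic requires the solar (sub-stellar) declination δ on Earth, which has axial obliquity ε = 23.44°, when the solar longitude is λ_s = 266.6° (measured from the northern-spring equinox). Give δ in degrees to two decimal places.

δ = -23.40°

sin δ = sin ε · sin λ_s = sin 23.44° × sin 266.6° = -0.397088.
δ = arcsin(-0.397088) = -23.40°.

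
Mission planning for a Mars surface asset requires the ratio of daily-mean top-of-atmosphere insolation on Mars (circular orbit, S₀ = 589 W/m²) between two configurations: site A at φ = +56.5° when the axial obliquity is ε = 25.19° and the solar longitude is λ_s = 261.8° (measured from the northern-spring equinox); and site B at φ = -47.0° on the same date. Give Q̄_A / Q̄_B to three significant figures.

Q̄_A / Q̄_B ≈ 0.0661

— Configuration A (φ=+56.5°):
Solar declination: sin δ = sin ε · sin λ_s = sin 25.19° × sin 261.8° = -0.42127, so δ = -24.915°.
cos H₀ = −tan(+56.5°) tan(-24.915°) = 0.7018, H₀ = 0.7929 rad.
Bracket: H₀ sin φ sin δ + cos φ cos δ sin H₀ = 0.7929×0.83389×-0.42127 + 0.55194×0.90694×0.71239 = -0.278540 + 0.356606 = 0.078066.
Q̄ = (S₀/π) × [bracket] = (589/π) × 0.078066 = 14.636 W/m².
— Configuration B (φ=-47.0°):
cos H₀ = −tan(-47.0°) tan(-24.915°) = -0.4981, H₀ = 2.0922 rad.
Bracket: H₀ sin φ sin δ + cos φ cos δ sin H₀ = 2.0922×-0.73135×-0.42127 + 0.68200×0.90694×0.86711 = 0.644598 + 0.536336 = 1.180934.
Q̄ = (S₀/π) × [bracket] = (589/π) × 1.180934 = 221.41 W/m².
Ratio Q̄_A / Q̄_B = 14.636 / 221.41 = 0.06610.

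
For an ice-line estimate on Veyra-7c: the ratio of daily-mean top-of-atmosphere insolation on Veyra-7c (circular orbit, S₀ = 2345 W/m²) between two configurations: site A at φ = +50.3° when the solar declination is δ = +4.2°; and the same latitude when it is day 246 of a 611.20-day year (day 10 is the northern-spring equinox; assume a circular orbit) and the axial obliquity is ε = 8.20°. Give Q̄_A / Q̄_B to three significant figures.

Q̄_A / Q̄_B ≈ 0.967

— Configuration A (φ=+50.3°):
cos H₀ = −tan(+50.3°) tan(+4.200°) = -0.0885, H₀ = 1.6594 rad.
Bracket: H₀ sin φ sin δ + cos φ cos δ sin H₀ = 1.6594×0.76940×0.07324 + 0.63877×0.99731×0.99608 = 0.093509 + 0.634554 = 0.728063.
Q̄ = (S₀/π) × [bracket] = (2345/π) × 0.728063 = 543.45 W/m².
— Configuration B (φ=+50.3°):
Solar longitude: λ_s = 360° × (246 − 10)/611.20 = 139.005°.
sin δ = sin 8.20° × sin 139.005° = 0.09356, so δ = +5.369°.
cos H₀ = −tan(+50.3°) tan(+5.369°) = -0.1132, H₀ = 1.6842 rad.
Bracket: H₀ sin φ sin δ + cos φ cos δ sin H₀ = 1.6842×0.76940×0.09356 + 0.63877×0.99561×0.99357 = 0.121237 + 0.631877 = 0.753114.
Q̄ = (S₀/π) × [bracket] = (2345/π) × 0.753114 = 562.15 W/m².
Ratio Q̄_A / Q̄_B = 543.45 / 562.15 = 0.9667.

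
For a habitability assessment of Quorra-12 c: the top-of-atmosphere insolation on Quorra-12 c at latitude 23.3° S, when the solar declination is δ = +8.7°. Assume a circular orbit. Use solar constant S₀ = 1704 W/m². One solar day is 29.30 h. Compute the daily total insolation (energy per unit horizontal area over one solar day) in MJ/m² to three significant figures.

cos H₀ = −tan(-23.3°) tan(+8.700°) = 0.0659, H₀ = 1.5048 rad.
Bracket: H₀ sin φ sin δ + cos φ cos δ sin H₀ = 1.5048×-0.39555×0.15126 + 0.91845×0.98849×0.99783 = -0.090034 + 0.905909 = 0.815875.
Q̄ = (S₀/π) × [bracket] = (1704/π) × 0.815875 = 442.53 W/m².
Daily total = Q̄ × 29.30 h × 3600 s/h = 442.53 × 29.30 × 3600 / 10⁶ = 46.68 MJ/m².

46.7 MJ/m²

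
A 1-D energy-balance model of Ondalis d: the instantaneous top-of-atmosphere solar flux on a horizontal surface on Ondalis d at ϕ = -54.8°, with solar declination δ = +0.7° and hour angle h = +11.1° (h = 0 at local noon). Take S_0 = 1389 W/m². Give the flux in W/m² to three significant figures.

772 W/m²

cos θ_z = sin ϕ sin δ + cos ϕ cos δ cos h = -0.009983 + 0.565607 = 0.555624.
Flux = S_0 · cos θ_z = 1389 × 0.555624 = 771.8 W/m².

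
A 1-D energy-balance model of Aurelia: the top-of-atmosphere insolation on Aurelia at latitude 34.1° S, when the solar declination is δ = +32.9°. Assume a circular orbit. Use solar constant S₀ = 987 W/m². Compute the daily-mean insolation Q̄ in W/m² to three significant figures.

Q̄ ≈ 89.5 W/m²

cos H₀ = −tan(-34.1°) tan(+32.900°) = 0.4380, H₀ = 1.1174 rad.
Bracket: H₀ sin φ sin δ + cos φ cos δ sin H₀ = 1.1174×-0.56064×0.54317 + 0.82806×0.83962×0.89897 = -0.340274 + 0.625014 = 0.284740.
Q̄ = (S₀/π) × [bracket] = (987/π) × 0.284740 = 89.46 W/m².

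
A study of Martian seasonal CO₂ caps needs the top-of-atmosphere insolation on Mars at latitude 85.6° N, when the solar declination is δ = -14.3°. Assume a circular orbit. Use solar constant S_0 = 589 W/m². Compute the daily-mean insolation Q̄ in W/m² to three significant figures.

cos h₀ = −tan(+85.6°) tan(-14.300°) = 3.3127 ≥ 1 ⇒ polar night, h₀ = 0 and Q̄ = 0.

Q̄ ≈ 0.00 W/m²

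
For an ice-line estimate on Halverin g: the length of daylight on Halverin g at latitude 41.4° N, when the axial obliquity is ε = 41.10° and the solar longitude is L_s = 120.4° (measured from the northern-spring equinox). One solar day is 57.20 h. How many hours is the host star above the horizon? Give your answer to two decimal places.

40.47 h

Solar declination: sin δ = sin ε · sin L_s = sin 41.10° × sin 120.4° = 0.56700, so δ = +34.541°.
cos h₀ = −tan ϕ · tan δ = −tan(+41.4°) × tan(+34.541°) = -0.6068, so h₀ = 2.2229 rad = 127.36°.
Daylight = 2h₀/(2π) × 57.20 h = (2.2229/π) × 57.20 = 40.47 h.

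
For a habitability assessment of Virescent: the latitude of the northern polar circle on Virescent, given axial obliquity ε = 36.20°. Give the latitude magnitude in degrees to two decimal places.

53.80°

The polar circle is the lowest latitude that experiences at least one full rotation of continuous daylight at the northern-summer solstice; it lies at |φ| = 90° − ε = 90° − 36.20° = 53.80°.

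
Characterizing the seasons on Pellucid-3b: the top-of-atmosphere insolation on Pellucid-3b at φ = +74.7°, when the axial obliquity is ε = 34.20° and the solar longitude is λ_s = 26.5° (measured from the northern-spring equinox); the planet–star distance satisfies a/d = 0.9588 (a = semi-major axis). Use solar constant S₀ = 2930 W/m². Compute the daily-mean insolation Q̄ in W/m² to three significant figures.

Solar declination: sin δ = sin ε · sin λ_s = sin 34.20° × sin 26.5° = 0.25080, so δ = +14.525°.
cos H₀ = −tan(+74.7°) tan(+14.525°) = -0.9470, H₀ = 2.8147 rad.
Bracket: H₀ sin φ sin δ + cos φ cos δ sin H₀ = 2.8147×0.96456×0.25080 + 0.26387×0.96804×0.32111 = 0.680909 + 0.082023 = 0.762932.
Inverse-square distance factor (a/d)² = 0.9588² = 0.919297.
Q̄ = (S₀/π) × 0.919297 × [bracket] = (2930/π) × 0.919297 × 0.762932 = 654.1 W/m².

Q̄ ≈ 654 W/m²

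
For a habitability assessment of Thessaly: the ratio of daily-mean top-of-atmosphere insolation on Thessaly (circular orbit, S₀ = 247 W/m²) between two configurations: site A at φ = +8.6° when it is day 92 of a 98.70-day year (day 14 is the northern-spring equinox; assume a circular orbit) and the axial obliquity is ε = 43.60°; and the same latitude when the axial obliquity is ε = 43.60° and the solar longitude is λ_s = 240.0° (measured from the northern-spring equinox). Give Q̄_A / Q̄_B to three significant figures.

— Configuration A (φ=+8.6°):
Solar longitude: λ_s = 360° × (92 − 14)/98.70 = 284.498°.
sin δ = sin 43.60° × sin 284.498° = -0.66766, so δ = -41.887°.
cos H₀ = −tan(+8.6°) tan(-41.887°) = 0.1356, H₀ = 1.4347 rad.
Bracket: H₀ sin φ sin δ + cos φ cos δ sin H₀ = 1.4347×0.14954×-0.66766 + 0.98876×0.74447×0.99076 = -0.143243 + 0.729301 = 0.586058.
Q̄ = (S₀/π) × [bracket] = (247/π) × 0.586058 = 46.077 W/m².
— Configuration B (φ=+8.6°):
Solar declination: sin δ = sin ε · sin λ_s = sin 43.60° × sin 240.0° = -0.59723, so δ = -36.672°.
cos H₀ = −tan(+8.6°) tan(-36.672°) = 0.1126, H₀ = 1.4579 rad.
Bracket: H₀ sin φ sin δ + cos φ cos δ sin H₀ = 1.4579×0.14954×-0.59723 + 0.98876×0.80207×0.99364 = -0.130205 + 0.788011 = 0.657806.
Q̄ = (S₀/π) × [bracket] = (247/π) × 0.657806 = 51.718 W/m².
Ratio Q̄_A / Q̄_B = 46.077 / 51.718 = 0.8909.

Q̄_A / Q̄_B ≈ 0.891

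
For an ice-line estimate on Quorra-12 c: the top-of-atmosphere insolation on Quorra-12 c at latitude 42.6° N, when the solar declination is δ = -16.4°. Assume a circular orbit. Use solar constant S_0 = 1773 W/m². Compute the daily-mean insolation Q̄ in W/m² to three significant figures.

Q̄ ≈ 244 W/m²

cos h₀ = −tan(+42.6°) tan(-16.400°) = 0.2706, h₀ = 1.2967 rad.
Bracket: h₀ sin ϕ sin δ + cos ϕ cos δ sin h₀ = 1.2967×0.67688×-0.28234 + 0.73610×0.95931×0.96268 = -0.247813 + 0.679795 = 0.431982.
Q̄ = (S_0/π) × [bracket] = (1773/π) × 0.431982 = 243.8 W/m².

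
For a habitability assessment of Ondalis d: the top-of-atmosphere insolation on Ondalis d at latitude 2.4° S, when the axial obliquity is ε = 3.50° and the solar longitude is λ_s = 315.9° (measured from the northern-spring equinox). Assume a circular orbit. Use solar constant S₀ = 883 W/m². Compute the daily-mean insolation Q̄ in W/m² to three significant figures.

Solar declination: sin δ = sin ε · sin λ_s = sin 3.50° × sin 315.9° = -0.04248, so δ = -2.435°.
cos H₀ = −tan(-2.4°) tan(-2.435°) = -0.0018, H₀ = 1.5726 rad.
Bracket: H₀ sin φ sin δ + cos φ cos δ sin H₀ = 1.5726×-0.04188×-0.04248 + 0.99912×0.99910×1.00000 = 0.002798 + 0.998221 = 1.001019.
Q̄ = (S₀/π) × [bracket] = (883/π) × 1.001019 = 281.4 W/m².

Q̄ ≈ 281 W/m²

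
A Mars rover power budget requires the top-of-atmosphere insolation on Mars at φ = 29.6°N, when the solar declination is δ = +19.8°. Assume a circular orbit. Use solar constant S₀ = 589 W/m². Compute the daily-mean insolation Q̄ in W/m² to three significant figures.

Q̄ ≈ 206 W/m²

cos H₀ = −tan(+29.6°) tan(+19.800°) = -0.2045, H₀ = 1.7768 rad.
Bracket: H₀ sin φ sin δ + cos φ cos δ sin H₀ = 1.7768×0.49394×0.33874 + 0.86949×0.94088×0.97886 = 0.297289 + 0.800791 = 1.098080.
Q̄ = (S₀/π) × [bracket] = (589/π) × 1.098080 = 205.9 W/m².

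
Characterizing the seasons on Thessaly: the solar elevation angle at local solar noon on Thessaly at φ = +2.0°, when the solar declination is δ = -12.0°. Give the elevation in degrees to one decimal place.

At local noon the hour angle is zero, so the zenith angle equals |φ − δ| = |+2.0° − (-12.000°)| = 14.000°.
Elevation = 90° − 14.000° = 76.0°.

76.0°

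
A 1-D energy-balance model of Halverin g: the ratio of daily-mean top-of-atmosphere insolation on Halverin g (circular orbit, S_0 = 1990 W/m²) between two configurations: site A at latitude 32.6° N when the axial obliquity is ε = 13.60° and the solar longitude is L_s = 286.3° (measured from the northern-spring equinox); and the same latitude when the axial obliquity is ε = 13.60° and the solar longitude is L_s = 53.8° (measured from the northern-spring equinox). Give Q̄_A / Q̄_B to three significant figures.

— Configuration A (ϕ=+32.6°):
Solar declination: sin δ = sin ε · sin L_s = sin 13.60° × sin 286.3° = -0.22569, so δ = -13.043°.
cos h₀ = −tan(+32.6°) tan(-13.043°) = 0.1482, h₀ = 1.4221 rad.
Bracket: h₀ sin ϕ sin δ + cos ϕ cos δ sin h₀ = 1.4221×0.53877×-0.22569 + 0.84245×0.97420×0.98896 = -0.172920 + 0.811654 = 0.638734.
Q̄ = (S_0/π) × [bracket] = (1990/π) × 0.638734 = 404.60 W/m².
— Configuration B (ϕ=+32.6°):
Solar declination: sin δ = sin ε · sin L_s = sin 13.60° × sin 53.8° = 0.18975, so δ = +10.938°.
cos h₀ = −tan(+32.6°) tan(+10.938°) = -0.1236, h₀ = 1.6947 rad.
Bracket: h₀ sin ϕ sin δ + cos ϕ cos δ sin h₀ = 1.6947×0.53877×0.18975 + 0.84245×0.98183×0.99233 = 0.173252 + 0.820798 = 0.994050.
Q̄ = (S_0/π) × [bracket] = (1990/π) × 0.994050 = 629.67 W/m².
Ratio Q̄_A / Q̄_B = 404.60 / 629.67 = 0.6426.

Q̄_A / Q̄_B ≈ 0.643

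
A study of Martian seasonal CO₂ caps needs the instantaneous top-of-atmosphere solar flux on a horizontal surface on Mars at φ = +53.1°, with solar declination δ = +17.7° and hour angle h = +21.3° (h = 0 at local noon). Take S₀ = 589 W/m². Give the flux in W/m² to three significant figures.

457 W/m²

cos θ_z = sin φ sin δ + cos φ cos δ cos h = 0.243131 + 0.532925 = 0.776056.
Flux = S₀ · cos θ_z = 589 × 0.776056 = 457.1 W/m².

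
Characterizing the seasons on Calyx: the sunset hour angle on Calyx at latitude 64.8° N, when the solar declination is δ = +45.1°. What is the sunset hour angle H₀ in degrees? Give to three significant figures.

H₀ = 180°

Sunrise equation: cos H₀ = −tan φ · tan δ = -2.1325 ≤ −1, so the host star never sets (polar day) and H₀ = π.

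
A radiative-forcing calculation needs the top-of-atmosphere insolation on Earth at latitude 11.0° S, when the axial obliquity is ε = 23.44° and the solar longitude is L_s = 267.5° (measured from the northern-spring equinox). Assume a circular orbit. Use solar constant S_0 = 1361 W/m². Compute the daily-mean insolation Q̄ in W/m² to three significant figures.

Q̄ ≈ 443 W/m²

Solar declination: sin δ = sin ε · sin L_s = sin 23.44° × sin 267.5° = -0.39741, so δ = -23.416°.
cos h₀ = −tan(-11.0°) tan(-23.416°) = -0.0842, h₀ = 1.6551 rad.
Bracket: h₀ sin ϕ sin δ + cos ϕ cos δ sin h₀ = 1.6551×-0.19081×-0.39741 + 0.98163×0.91764×0.99645 = 0.125506 + 0.897585 = 1.023091.
Q̄ = (S_0/π) × [bracket] = (1361/π) × 1.023091 = 443.2 W/m².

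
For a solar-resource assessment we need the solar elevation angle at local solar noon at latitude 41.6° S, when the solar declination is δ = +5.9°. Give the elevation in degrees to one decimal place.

At local noon the hour angle is zero, so the zenith angle equals |φ − δ| = |-41.6° − (+5.900°)| = 47.500°.
Elevation = 90° − 47.500° = 42.5°.

42.5°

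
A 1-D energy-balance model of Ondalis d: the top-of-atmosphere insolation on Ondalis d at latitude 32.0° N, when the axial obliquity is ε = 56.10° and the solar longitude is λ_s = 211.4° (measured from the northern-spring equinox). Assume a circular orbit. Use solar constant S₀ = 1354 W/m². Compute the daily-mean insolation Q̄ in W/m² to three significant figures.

Solar declination: sin δ = sin ε · sin λ_s = sin 56.10° × sin 211.4° = -0.43244, so δ = -25.623°.
cos H₀ = −tan(+32.0°) tan(-25.623°) = 0.2997, H₀ = 1.2664 rad.
Bracket: H₀ sin φ sin δ + cos φ cos δ sin H₀ = 1.2664×0.52992×-0.43244 + 0.84805×0.90166×0.95404 = -0.290206 + 0.729509 = 0.439303.
Q̄ = (S₀/π) × [bracket] = (1354/π) × 0.439303 = 189.3 W/m².

Q̄ ≈ 189 W/m²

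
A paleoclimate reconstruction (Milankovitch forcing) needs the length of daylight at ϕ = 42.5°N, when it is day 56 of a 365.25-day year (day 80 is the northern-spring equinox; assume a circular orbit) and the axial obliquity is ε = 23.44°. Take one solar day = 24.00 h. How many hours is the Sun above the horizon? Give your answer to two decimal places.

Solar longitude: L_s = 360° × (56 − 80)/365.25 = -23.655°, i.e. -23.655° + 360° = 336.345°.
sin δ = sin 23.44° × sin 336.345° = -0.15960, so δ = -9.184°.
cos h₀ = −tan ϕ · tan δ = −tan(+42.5°) × tan(-9.184°) = 0.1481, so h₀ = 1.4221 rad = 81.48°.
Daylight = 2h₀/(2π) × 24.00 h = (1.4221/π) × 24.00 = 10.86 h.

10.86 h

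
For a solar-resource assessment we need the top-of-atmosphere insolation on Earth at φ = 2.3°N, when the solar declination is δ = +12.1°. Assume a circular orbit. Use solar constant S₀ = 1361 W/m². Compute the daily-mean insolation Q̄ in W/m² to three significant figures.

cos H₀ = −tan(+2.3°) tan(+12.100°) = -0.0086, H₀ = 1.5794 rad.
Bracket: H₀ sin φ sin δ + cos φ cos δ sin H₀ = 1.5794×0.04013×0.20962 + 0.99919×0.97778×0.99996 = 0.013286 + 0.976949 = 0.990235.
Q̄ = (S₀/π) × [bracket] = (1361/π) × 0.990235 = 429.0 W/m².

Q̄ ≈ 429 W/m²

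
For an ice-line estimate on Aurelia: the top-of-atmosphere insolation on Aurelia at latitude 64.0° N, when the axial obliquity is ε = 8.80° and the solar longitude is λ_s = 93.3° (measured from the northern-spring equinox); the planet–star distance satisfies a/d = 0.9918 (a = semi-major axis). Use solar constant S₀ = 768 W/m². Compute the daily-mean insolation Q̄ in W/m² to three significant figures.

Q̄ ≈ 161 W/m²

Solar declination: sin δ = sin ε · sin λ_s = sin 8.80° × sin 93.3° = 0.15273, so δ = +8.785°.
cos H₀ = −tan(+64.0°) tan(+8.785°) = -0.3169, H₀ = 1.8932 rad.
Bracket: H₀ sin φ sin δ + cos φ cos δ sin H₀ = 1.8932×0.89879×0.15273 + 0.43837×0.98827×0.94847 = 0.259884 + 0.410904 = 0.670788.
Inverse-square distance factor (a/d)² = 0.9918² = 0.983667.
Q̄ = (S₀/π) × 0.983667 × [bracket] = (768/π) × 0.983667 × 0.670788 = 161.3 W/m².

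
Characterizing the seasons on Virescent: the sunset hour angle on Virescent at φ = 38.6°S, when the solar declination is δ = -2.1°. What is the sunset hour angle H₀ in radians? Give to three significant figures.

H₀ = 1.60 rad

cos H₀ = −tan φ · tan δ = −tan(-38.6°) × tan(-2.100°) = -0.0293, so H₀ = 1.6001 rad = 91.68°.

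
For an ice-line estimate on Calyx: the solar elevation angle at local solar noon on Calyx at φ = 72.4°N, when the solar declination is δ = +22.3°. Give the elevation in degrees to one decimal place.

At local noon the hour angle is zero, so the zenith angle equals |φ − δ| = |+72.4° − (+22.300°)| = 50.100°.
Elevation = 90° − 50.100° = 39.9°.

39.9°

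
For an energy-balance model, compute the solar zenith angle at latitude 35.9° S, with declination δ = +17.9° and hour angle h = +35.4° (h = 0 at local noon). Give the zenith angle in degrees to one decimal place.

θ_z = 63.4°

cos θ_z = sin φ sin δ + cos φ cos δ cos h = -0.180225 + 0.628326 = 0.448101.
θ_z = arccos(0.448101) = 63.4°.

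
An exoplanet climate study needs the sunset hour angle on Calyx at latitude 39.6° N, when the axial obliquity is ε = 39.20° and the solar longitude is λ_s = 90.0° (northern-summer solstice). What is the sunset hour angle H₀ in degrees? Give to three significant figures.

H₀ = 132°

Solar declination: sin δ = sin ε · sin λ_s = sin 39.20° × sin 90.0° = 0.63203, so δ = +39.200°.
cos H₀ = −tan φ · tan δ = −tan(+39.6°) × tan(+39.200°) = -0.6747, so H₀ = 2.3114 rad = 132.43°.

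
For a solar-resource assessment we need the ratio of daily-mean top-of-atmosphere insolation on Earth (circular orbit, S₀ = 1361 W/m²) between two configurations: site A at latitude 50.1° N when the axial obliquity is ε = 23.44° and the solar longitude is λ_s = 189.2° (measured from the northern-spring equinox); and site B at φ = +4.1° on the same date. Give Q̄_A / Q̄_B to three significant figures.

— Configuration A (φ=+50.1°):
Solar declination: sin δ = sin ε · sin λ_s = sin 23.44° × sin 189.2° = -0.06360, so δ = -3.646°.
cos H₀ = −tan(+50.1°) tan(-3.646°) = 0.0762, H₀ = 1.4945 rad.
Bracket: H₀ sin φ sin δ + cos φ cos δ sin H₀ = 1.4945×0.76717×-0.06360 + 0.64145×0.99798×0.99709 = -0.072920 + 0.638291 = 0.565371.
Q̄ = (S₀/π) × [bracket] = (1361/π) × 0.565371 = 244.93 W/m².
— Configuration B (φ=+4.1°):
cos H₀ = −tan(+4.1°) tan(-3.646°) = 0.0046, H₀ = 1.5662 rad.
Bracket: H₀ sin φ sin δ + cos φ cos δ sin H₀ = 1.5662×0.07150×-0.06360 + 0.99744×0.99798×0.99999 = -0.007122 + 0.995415 = 0.988293.
Q̄ = (S₀/π) × [bracket] = (1361/π) × 0.988293 = 428.15 W/m².
Ratio Q̄_A / Q̄_B = 244.93 / 428.15 = 0.5721.

Q̄_A / Q̄_B ≈ 0.572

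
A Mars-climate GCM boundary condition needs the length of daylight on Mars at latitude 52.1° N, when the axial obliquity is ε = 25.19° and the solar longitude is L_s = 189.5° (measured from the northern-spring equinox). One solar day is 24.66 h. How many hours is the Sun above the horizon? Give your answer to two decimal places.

11.62 h

Solar declination: sin δ = sin ε · sin L_s = sin 25.19° × sin 189.5° = -0.07025, so δ = -4.028°.
cos h₀ = −tan ϕ · tan δ = −tan(+52.1°) × tan(-4.028°) = 0.0905, so h₀ = 1.4802 rad = 84.81°.
Daylight = 2h₀/(2π) × 24.66 h = (1.4802/π) × 24.66 = 11.62 h.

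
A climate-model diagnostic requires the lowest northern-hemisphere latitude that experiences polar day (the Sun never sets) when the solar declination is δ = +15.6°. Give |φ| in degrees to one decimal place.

Polar day requires cos H₀ = −tan φ tan δ ≤ −1, i.e. tan φ tan δ ≥ 1.
The boundary is |tan φ| · |tan δ| = 1, so |φ| = 90° − |δ| = 90° − 15.6° = 74.4° in the northern hemisphere.

|φ| = 74.4°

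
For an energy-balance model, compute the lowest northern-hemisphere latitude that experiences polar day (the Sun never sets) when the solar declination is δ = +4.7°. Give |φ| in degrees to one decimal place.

|φ| = 85.3°

Polar day requires cos H₀ = −tan φ tan δ ≤ −1, i.e. tan φ tan δ ≥ 1.
The boundary is |tan φ| · |tan δ| = 1, so |φ| = 90° − |δ| = 90° − 4.7° = 85.3° in the northern hemisphere.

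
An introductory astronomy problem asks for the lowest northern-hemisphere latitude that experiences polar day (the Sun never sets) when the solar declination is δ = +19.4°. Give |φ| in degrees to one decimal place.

|φ| = 70.6°

Polar day requires cos H₀ = −tan φ tan δ ≤ −1, i.e. tan φ tan δ ≥ 1.
The boundary is |tan φ| · |tan δ| = 1, so |φ| = 90° − |δ| = 90° − 19.4° = 70.6° in the northern hemisphere.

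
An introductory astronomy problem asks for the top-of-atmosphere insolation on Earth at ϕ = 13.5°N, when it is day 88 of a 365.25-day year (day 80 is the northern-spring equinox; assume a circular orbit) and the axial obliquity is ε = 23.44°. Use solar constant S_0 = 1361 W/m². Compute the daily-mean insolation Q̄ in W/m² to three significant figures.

Solar longitude: L_s = 360° × (88 − 80)/365.25 = 7.885°.
sin δ = sin 23.44° × sin 7.885° = 0.05457, so δ = +3.128°.
cos h₀ = −tan(+13.5°) tan(+3.128°) = -0.0131, h₀ = 1.5839 rad.
Bracket: h₀ sin ϕ sin δ + cos ϕ cos δ sin h₀ = 1.5839×0.23345×0.05457 + 0.97237×0.99851×0.99991 = 0.020178 + 0.970834 = 0.991012.
Q̄ = (S_0/π) × [bracket] = (1361/π) × 0.991012 = 429.3 W/m².

Q̄ ≈ 429 W/m²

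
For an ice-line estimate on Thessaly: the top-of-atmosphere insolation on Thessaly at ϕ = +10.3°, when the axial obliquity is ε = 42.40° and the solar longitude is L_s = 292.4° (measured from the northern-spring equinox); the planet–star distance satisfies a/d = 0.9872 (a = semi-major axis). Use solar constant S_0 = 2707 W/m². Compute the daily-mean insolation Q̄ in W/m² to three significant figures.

Solar declination: sin δ = sin ε · sin L_s = sin 42.40° × sin 292.4° = -0.62342, so δ = -38.567°.
cos h₀ = −tan(+10.3°) tan(-38.567°) = 0.1449, h₀ = 1.4254 rad.
Bracket: h₀ sin ϕ sin δ + cos ϕ cos δ sin h₀ = 1.4254×0.17880×-0.62342 + 0.98389×0.78188×0.98945 = -0.158886 + 0.761168 = 0.602282.
Inverse-square distance factor (a/d)² = 0.9872² = 0.974564.
Q̄ = (S_0/π) × 0.974564 × [bracket] = (2707/π) × 0.974564 × 0.602282 = 505.8 W/m².

Q̄ ≈ 506 W/m²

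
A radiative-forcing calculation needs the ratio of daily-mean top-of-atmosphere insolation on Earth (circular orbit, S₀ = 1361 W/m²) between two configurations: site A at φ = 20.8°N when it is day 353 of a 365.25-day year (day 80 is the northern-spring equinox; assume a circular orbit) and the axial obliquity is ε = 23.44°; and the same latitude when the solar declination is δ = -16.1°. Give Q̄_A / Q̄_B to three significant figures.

Q̄_A / Q̄_B ≈ 0.865

— Configuration A (φ=+20.8°):
Solar longitude: λ_s = 360° × (353 − 80)/365.25 = 269.076°.
sin δ = sin 23.44° × sin 269.076° = -0.39774, so δ = -23.437°.
cos H₀ = −tan(+20.8°) tan(-23.437°) = 0.1647, H₀ = 1.4054 rad.
Bracket: H₀ sin φ sin δ + cos φ cos δ sin H₀ = 1.4054×0.35511×-0.39774 + 0.93483×0.91750×0.98635 = -0.198501 + 0.845999 = 0.647498.
Q̄ = (S₀/π) × [bracket] = (1361/π) × 0.647498 = 280.51 W/m².
— Configuration B (φ=+20.8°):
cos H₀ = −tan(+20.8°) tan(-16.100°) = 0.1096, H₀ = 1.4609 rad.
Bracket: H₀ sin φ sin δ + cos φ cos δ sin H₀ = 1.4609×0.35511×-0.27731 + 0.93483×0.96078×0.99397 = -0.143863 + 0.892750 = 0.748887.
Q̄ = (S₀/π) × [bracket] = (1361/π) × 0.748887 = 324.43 W/m².
Ratio Q̄_A / Q̄_B = 280.51 / 324.43 = 0.8646.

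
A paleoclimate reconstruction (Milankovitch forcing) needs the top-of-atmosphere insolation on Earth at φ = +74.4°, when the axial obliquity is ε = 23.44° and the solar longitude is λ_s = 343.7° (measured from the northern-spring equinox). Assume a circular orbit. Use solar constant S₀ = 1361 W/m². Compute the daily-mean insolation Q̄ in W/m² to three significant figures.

Solar declination: sin δ = sin ε · sin λ_s = sin 23.44° × sin 343.7° = -0.11165, so δ = -6.410°.
cos H₀ = −tan(+74.4°) tan(-6.410°) = 0.4024, H₀ = 1.1567 rad.
Bracket: H₀ sin φ sin δ + cos φ cos δ sin H₀ = 1.1567×0.96316×-0.11165 + 0.26892×0.99375×0.91547 = -0.124388 + 0.244650 = 0.120262.
Q̄ = (S₀/π) × [bracket] = (1361/π) × 0.120262 = 52.10 W/m².

Q̄ ≈ 52.1 W/m²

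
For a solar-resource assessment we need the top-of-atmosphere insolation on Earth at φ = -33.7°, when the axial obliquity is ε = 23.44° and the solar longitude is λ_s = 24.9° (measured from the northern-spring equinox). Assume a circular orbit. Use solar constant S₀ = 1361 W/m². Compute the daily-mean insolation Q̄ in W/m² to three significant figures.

Q̄ ≈ 294 W/m²

Solar declination: sin δ = sin ε · sin λ_s = sin 23.44° × sin 24.9° = 0.16748, so δ = +9.642°.
cos H₀ = −tan(-33.7°) tan(+9.642°) = 0.1133, H₀ = 1.4573 rad.
Bracket: H₀ sin φ sin δ + cos φ cos δ sin H₀ = 1.4573×-0.55484×0.16748 + 0.83195×0.98587×0.99356 = -0.135419 + 0.814912 = 0.679493.
Q̄ = (S₀/π) × [bracket] = (1361/π) × 0.679493 = 294.4 W/m².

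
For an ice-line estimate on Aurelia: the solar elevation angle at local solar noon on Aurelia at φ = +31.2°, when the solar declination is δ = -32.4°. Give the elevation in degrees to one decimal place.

26.4°

At local noon the hour angle is zero, so the zenith angle equals |φ − δ| = |+31.2° − (-32.400°)| = 63.600°.
Elevation = 90° − 63.600° = 26.4°.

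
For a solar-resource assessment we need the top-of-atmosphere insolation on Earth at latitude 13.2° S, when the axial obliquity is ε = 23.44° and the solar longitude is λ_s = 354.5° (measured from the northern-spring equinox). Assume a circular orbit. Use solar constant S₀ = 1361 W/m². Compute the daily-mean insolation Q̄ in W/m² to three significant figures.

Solar declination: sin δ = sin ε · sin λ_s = sin 23.44° × sin 354.5° = -0.03813, so δ = -2.185°.
cos H₀ = −tan(-13.2°) tan(-2.185°) = -0.0089, H₀ = 1.5797 rad.
Bracket: H₀ sin φ sin δ + cos φ cos δ sin H₀ = 1.5797×-0.22835×-0.03813 + 0.97358×0.99927×0.99996 = 0.013754 + 0.972830 = 0.986584.
Q̄ = (S₀/π) × [bracket] = (1361/π) × 0.986584 = 427.4 W/m².

Q̄ ≈ 427 W/m²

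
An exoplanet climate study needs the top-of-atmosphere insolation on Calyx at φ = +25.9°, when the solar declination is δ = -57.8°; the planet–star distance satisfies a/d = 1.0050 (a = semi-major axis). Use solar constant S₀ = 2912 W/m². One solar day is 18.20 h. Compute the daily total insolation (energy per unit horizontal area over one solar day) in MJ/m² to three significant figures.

cos H₀ = −tan(+25.9°) tan(-57.800°) = 0.7711, H₀ = 0.6903 rad.
Bracket: H₀ sin φ sin δ + cos φ cos δ sin H₀ = 0.6903×0.43680×-0.84619 + 0.89956×0.53288×0.63674 = -0.255146 + 0.305226 = 0.050080.
Inverse-square distance factor (a/d)² = 1.0050² = 1.010025.
Q̄ = (S₀/π) × 1.010025 × [bracket] = (2912/π) × 1.010025 × 0.050080 = 46.885 W/m².
Daily total = Q̄ × 18.20 h × 3600 s/h = 46.885 × 18.20 × 3600 / 10⁶ = 3.072 MJ/m².

3.07 MJ/m²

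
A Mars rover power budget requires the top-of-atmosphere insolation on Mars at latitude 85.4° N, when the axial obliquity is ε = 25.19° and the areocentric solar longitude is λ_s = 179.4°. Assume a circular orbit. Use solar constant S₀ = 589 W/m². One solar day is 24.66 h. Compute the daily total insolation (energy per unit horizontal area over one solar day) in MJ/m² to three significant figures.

1.45 MJ/m²

sin δ = sin 25.19° × sin 179.4° = 0.00446, so δ = +0.255°.
cos H₀ = −tan(+85.4°) tan(+0.255°) = -0.0554, H₀ = 1.6262 rad.
Bracket: H₀ sin φ sin δ + cos φ cos δ sin H₀ = 1.6262×0.99678×0.00446 + 0.08020×0.99999×0.99846 = 0.007229 + 0.080076 = 0.087305.
Q̄ = (S₀/π) × [bracket] = (589/π) × 0.087305 = 16.368 W/m².
Daily total = Q̄ × 24.66 h × 3600 s/h = 16.368 × 24.66 × 3600 / 10⁶ = 1.453 MJ/m².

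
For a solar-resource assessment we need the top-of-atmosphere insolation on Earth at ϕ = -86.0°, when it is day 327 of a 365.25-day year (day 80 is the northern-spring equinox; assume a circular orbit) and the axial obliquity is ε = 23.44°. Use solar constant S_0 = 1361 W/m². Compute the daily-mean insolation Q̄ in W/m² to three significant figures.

Q̄ ≈ 483 W/m²

Solar longitude: L_s = 360° × (327 − 80)/365.25 = 243.450°.
sin δ = sin 23.44° × sin 243.450° = -0.35584, so δ = -20.845°.
cos h₀ = −tan(-86.0°) tan(-20.845°) = -5.4451 ≤ −1 ⇒ polar day, h₀ = π.
Bracket: h₀ sin ϕ sin δ + cos ϕ cos δ sin h₀ = 3.1416×-0.99756×-0.35584 + 0.06976×0.93455×0.00000 = 1.115179 + 0.000000 = 1.115179.
Q̄ = (S_0/π) × [bracket] = (1361/π) × 1.115179 = 483.1 W/m².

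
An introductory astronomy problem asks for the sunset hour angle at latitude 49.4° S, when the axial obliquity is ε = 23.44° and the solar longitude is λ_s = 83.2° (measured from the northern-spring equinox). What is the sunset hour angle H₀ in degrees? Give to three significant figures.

Solar declination: sin δ = sin ε · sin λ_s = sin 23.44° × sin 83.2° = 0.39499, so δ = +23.265°.
cos H₀ = −tan φ · tan δ = −tan(-49.4°) × tan(+23.265°) = 0.5016, so H₀ = 1.0453 rad = 59.89°.

H₀ = 59.9°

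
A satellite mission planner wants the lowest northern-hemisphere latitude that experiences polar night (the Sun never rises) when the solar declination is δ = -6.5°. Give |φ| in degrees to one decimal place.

|φ| = 83.5°

Polar night requires cos H₀ = −tan φ tan δ ≥ 1, i.e. tan φ tan δ ≤ −1.
The boundary is |tan φ| · |tan δ| = 1, so |φ| = 90° − |δ| = 90° − 6.5° = 83.5° in the northern hemisphere.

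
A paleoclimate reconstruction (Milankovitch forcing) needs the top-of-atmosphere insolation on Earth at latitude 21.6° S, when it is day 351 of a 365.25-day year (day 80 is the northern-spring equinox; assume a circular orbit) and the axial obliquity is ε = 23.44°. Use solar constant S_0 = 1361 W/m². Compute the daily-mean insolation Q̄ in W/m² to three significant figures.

Solar longitude: L_s = 360° × (351 − 80)/365.25 = 267.105°.
sin δ = sin 23.44° × sin 267.105° = -0.39728, so δ = -23.408°.
cos h₀ = −tan(-21.6°) tan(-23.408°) = -0.1714, h₀ = 1.7430 rad.
Bracket: h₀ sin ϕ sin δ + cos ϕ cos δ sin h₀ = 1.7430×-0.36812×-0.39728 + 0.92978×0.91770×0.98520 = 0.254908 + 0.840631 = 1.095539.
Q̄ = (S_0/π) × [bracket] = (1361/π) × 1.095539 = 474.6 W/m².

Q̄ ≈ 475 W/m²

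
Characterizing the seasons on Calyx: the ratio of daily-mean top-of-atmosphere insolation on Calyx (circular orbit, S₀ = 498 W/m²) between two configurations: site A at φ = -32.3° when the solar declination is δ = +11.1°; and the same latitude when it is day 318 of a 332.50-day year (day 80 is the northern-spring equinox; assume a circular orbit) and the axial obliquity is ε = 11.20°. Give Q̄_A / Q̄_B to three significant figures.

Q̄_A / Q̄_B ≈ 0.677

— Configuration A (φ=-32.3°):
cos H₀ = −tan(-32.3°) tan(+11.100°) = 0.1240, H₀ = 1.4464 rad.
Bracket: H₀ sin φ sin δ + cos φ cos δ sin H₀ = 1.4464×-0.53435×0.19252 + 0.84526×0.98129×0.99228 = -0.148796 + 0.823042 = 0.674246.
Q̄ = (S₀/π) × [bracket] = (498/π) × 0.674246 = 106.88 W/m².
— Configuration B (φ=-32.3°):
Solar longitude: λ_s = 360° × (318 − 80)/332.50 = 257.684°.
sin δ = sin 11.20° × sin 257.684° = -0.18976, so δ = -10.939°.
cos H₀ = −tan(-32.3°) tan(-10.939°) = -0.1222, H₀ = 1.6933 rad.
Bracket: H₀ sin φ sin δ + cos φ cos δ sin H₀ = 1.6933×-0.53435×-0.18976 + 0.84526×0.98183×0.99251 = 0.171698 + 0.823686 = 0.995384.
Q̄ = (S₀/π) × [bracket] = (498/π) × 0.995384 = 157.79 W/m².
Ratio Q̄_A / Q̄_B = 106.88 / 157.79 = 0.6774.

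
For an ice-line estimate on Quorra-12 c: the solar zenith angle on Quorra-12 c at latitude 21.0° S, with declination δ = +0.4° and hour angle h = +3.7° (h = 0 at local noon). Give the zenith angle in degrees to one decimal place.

cos θ_z = sin φ sin δ + cos φ cos δ cos h = -0.002502 + 0.931612 = 0.929110.
θ_z = arccos(0.929110) = 21.7°.

θ_z = 21.7°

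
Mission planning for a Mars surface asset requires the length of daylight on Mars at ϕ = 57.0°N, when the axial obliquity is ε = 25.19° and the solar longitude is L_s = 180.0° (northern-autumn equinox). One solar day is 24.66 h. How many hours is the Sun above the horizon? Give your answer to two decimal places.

Solar declination: sin δ = sin ε · sin L_s = sin 25.19° × sin 180.0° = 0.00000, so δ = +0.000°.
cos h₀ = −tan ϕ · tan δ = −tan(+57.0°) × tan(+0.000°) = -0.0000, so h₀ = 1.5708 rad = 90.00°.
Daylight = 2h₀/(2π) × 24.66 h = (1.5708/π) × 24.66 = 12.33 h.

12.33 h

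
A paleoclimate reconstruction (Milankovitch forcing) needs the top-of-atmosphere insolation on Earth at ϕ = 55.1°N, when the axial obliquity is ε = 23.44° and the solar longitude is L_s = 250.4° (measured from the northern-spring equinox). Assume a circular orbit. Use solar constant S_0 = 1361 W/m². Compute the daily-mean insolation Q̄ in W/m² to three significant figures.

Solar declination: sin δ = sin ε · sin L_s = sin 23.44° × sin 250.4° = -0.37474, so δ = -22.008°.
cos h₀ = −tan(+55.1°) tan(-22.008°) = 0.5794, h₀ = 0.9528 rad.
Bracket: h₀ sin ϕ sin δ + cos ϕ cos δ sin h₀ = 0.9528×0.82015×-0.37474 + 0.57215×0.92713×0.81505 = -0.292836 + 0.432349 = 0.139513.
Q̄ = (S_0/π) × [bracket] = (1361/π) × 0.139513 = 60.44 W/m².

Q̄ ≈ 60.4 W/m²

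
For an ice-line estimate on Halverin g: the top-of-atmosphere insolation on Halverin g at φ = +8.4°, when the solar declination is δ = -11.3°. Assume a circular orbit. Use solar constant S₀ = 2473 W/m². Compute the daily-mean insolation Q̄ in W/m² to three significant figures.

Q̄ ≈ 729 W/m²

cos H₀ = −tan(+8.4°) tan(-11.300°) = 0.0295, H₀ = 1.5413 rad.
Bracket: H₀ sin φ sin δ + cos φ cos δ sin H₀ = 1.5413×0.14608×-0.19595 + 0.98927×0.98061×0.99956 = -0.044119 + 0.969661 = 0.925542.
Q̄ = (S₀/π) × [bracket] = (2473/π) × 0.925542 = 728.6 W/m².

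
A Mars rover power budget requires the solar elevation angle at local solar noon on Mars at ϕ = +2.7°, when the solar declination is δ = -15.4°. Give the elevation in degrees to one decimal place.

71.9°

At local noon the hour angle is zero, so the zenith angle equals |ϕ − δ| = |+2.7° − (-15.400°)| = 18.100°.
Elevation = 90° − 18.100° = 71.9°.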